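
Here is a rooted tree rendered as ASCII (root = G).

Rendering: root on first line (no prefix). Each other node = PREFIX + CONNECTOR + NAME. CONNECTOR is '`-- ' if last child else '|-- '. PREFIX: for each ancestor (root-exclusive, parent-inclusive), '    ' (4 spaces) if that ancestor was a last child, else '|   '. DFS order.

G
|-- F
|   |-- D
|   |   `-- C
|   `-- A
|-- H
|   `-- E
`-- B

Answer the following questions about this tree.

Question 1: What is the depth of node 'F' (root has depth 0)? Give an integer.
Answer: 1

Derivation:
Path from root to F: G -> F
Depth = number of edges = 1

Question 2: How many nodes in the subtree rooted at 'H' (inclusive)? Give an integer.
Answer: 2

Derivation:
Subtree rooted at H contains: E, H
Count = 2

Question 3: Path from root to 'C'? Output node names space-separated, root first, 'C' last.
Walk down from root: G -> F -> D -> C

Answer: G F D C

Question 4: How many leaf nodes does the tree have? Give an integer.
Answer: 4

Derivation:
Leaves (nodes with no children): A, B, C, E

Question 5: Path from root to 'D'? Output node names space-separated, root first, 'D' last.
Walk down from root: G -> F -> D

Answer: G F D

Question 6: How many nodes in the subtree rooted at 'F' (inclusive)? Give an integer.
Subtree rooted at F contains: A, C, D, F
Count = 4

Answer: 4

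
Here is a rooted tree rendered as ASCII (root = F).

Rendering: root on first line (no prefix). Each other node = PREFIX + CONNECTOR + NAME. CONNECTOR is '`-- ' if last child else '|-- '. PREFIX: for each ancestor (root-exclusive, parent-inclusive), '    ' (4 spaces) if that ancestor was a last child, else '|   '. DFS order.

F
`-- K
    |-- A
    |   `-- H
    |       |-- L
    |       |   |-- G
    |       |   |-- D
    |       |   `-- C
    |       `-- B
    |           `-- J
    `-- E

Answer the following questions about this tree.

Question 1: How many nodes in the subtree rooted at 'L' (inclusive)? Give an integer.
Subtree rooted at L contains: C, D, G, L
Count = 4

Answer: 4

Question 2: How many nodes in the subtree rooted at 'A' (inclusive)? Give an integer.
Answer: 8

Derivation:
Subtree rooted at A contains: A, B, C, D, G, H, J, L
Count = 8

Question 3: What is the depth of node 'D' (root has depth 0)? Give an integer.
Answer: 5

Derivation:
Path from root to D: F -> K -> A -> H -> L -> D
Depth = number of edges = 5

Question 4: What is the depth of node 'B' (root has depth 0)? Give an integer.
Path from root to B: F -> K -> A -> H -> B
Depth = number of edges = 4

Answer: 4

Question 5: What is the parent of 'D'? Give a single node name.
Answer: L

Derivation:
Scan adjacency: D appears as child of L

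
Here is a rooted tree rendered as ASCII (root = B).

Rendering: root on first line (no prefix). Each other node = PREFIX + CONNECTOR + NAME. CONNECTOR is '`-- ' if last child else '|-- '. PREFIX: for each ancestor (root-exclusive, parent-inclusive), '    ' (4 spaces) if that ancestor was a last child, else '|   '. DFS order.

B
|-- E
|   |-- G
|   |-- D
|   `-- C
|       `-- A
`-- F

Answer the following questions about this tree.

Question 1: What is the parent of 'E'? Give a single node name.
Answer: B

Derivation:
Scan adjacency: E appears as child of B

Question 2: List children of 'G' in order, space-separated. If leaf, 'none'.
Node G's children (from adjacency): (leaf)

Answer: none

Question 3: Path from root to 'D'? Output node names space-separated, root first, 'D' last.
Walk down from root: B -> E -> D

Answer: B E D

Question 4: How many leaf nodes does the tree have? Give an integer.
Leaves (nodes with no children): A, D, F, G

Answer: 4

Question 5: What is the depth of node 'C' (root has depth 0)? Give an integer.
Answer: 2

Derivation:
Path from root to C: B -> E -> C
Depth = number of edges = 2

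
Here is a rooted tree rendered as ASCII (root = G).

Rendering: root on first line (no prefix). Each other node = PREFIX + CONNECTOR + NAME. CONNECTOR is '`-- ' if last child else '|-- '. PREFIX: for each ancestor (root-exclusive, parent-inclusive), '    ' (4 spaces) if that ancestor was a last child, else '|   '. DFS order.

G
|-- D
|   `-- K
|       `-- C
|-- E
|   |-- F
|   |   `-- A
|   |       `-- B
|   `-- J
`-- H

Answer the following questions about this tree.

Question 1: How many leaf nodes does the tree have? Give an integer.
Leaves (nodes with no children): B, C, H, J

Answer: 4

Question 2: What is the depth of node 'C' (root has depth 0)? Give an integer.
Path from root to C: G -> D -> K -> C
Depth = number of edges = 3

Answer: 3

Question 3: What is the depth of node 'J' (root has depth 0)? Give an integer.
Answer: 2

Derivation:
Path from root to J: G -> E -> J
Depth = number of edges = 2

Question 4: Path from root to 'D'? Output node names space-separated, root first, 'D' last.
Answer: G D

Derivation:
Walk down from root: G -> D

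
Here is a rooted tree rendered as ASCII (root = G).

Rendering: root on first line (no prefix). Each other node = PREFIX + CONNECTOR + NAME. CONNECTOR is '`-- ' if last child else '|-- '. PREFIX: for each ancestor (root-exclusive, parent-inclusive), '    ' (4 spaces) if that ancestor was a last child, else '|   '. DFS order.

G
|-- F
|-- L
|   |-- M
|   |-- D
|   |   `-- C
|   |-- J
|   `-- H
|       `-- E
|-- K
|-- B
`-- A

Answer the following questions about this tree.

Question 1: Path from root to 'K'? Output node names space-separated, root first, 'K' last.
Walk down from root: G -> K

Answer: G K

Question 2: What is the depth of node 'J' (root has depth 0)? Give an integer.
Answer: 2

Derivation:
Path from root to J: G -> L -> J
Depth = number of edges = 2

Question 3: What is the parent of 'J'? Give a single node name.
Scan adjacency: J appears as child of L

Answer: L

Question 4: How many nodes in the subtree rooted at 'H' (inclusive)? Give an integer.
Answer: 2

Derivation:
Subtree rooted at H contains: E, H
Count = 2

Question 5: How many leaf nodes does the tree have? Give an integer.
Answer: 8

Derivation:
Leaves (nodes with no children): A, B, C, E, F, J, K, M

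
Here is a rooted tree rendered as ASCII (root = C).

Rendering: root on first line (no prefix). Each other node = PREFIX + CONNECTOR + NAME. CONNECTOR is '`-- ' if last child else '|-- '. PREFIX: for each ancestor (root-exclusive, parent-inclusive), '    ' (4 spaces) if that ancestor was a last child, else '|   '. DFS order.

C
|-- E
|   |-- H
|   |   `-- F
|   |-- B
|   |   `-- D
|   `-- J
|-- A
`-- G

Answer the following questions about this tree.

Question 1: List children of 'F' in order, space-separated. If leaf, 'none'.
Answer: none

Derivation:
Node F's children (from adjacency): (leaf)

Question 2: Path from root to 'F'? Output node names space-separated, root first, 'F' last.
Walk down from root: C -> E -> H -> F

Answer: C E H F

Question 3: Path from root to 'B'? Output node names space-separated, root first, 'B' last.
Walk down from root: C -> E -> B

Answer: C E B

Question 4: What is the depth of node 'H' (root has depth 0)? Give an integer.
Path from root to H: C -> E -> H
Depth = number of edges = 2

Answer: 2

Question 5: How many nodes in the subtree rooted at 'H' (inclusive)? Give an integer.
Answer: 2

Derivation:
Subtree rooted at H contains: F, H
Count = 2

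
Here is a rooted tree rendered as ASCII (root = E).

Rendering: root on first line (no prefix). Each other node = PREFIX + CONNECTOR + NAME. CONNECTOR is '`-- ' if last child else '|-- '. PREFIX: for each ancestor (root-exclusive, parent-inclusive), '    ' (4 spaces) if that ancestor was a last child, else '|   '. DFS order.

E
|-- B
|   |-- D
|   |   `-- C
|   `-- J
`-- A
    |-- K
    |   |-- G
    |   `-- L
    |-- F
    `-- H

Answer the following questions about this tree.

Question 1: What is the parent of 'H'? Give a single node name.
Answer: A

Derivation:
Scan adjacency: H appears as child of A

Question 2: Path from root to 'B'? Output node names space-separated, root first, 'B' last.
Answer: E B

Derivation:
Walk down from root: E -> B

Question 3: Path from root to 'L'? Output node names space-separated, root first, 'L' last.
Answer: E A K L

Derivation:
Walk down from root: E -> A -> K -> L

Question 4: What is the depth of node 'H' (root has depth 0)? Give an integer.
Path from root to H: E -> A -> H
Depth = number of edges = 2

Answer: 2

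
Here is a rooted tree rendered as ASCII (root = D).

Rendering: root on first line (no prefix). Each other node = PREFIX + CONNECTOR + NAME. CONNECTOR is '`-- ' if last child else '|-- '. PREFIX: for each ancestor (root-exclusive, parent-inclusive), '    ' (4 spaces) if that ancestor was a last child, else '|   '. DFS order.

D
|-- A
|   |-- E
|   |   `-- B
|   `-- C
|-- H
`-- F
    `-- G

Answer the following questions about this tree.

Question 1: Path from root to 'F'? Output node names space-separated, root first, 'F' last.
Walk down from root: D -> F

Answer: D F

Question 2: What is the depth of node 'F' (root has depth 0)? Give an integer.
Answer: 1

Derivation:
Path from root to F: D -> F
Depth = number of edges = 1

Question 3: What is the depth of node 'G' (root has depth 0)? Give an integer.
Answer: 2

Derivation:
Path from root to G: D -> F -> G
Depth = number of edges = 2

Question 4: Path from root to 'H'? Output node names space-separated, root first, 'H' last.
Answer: D H

Derivation:
Walk down from root: D -> H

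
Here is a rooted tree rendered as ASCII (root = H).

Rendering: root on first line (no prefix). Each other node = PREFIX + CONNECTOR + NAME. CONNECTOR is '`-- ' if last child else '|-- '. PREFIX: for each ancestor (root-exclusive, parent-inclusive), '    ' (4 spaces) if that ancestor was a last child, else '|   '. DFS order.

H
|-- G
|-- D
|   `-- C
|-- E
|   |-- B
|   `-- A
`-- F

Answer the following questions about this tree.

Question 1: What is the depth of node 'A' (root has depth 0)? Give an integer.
Answer: 2

Derivation:
Path from root to A: H -> E -> A
Depth = number of edges = 2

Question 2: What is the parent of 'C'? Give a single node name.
Scan adjacency: C appears as child of D

Answer: D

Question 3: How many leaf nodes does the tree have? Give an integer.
Leaves (nodes with no children): A, B, C, F, G

Answer: 5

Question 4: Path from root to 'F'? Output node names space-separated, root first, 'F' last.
Answer: H F

Derivation:
Walk down from root: H -> F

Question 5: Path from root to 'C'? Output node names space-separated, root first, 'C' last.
Answer: H D C

Derivation:
Walk down from root: H -> D -> C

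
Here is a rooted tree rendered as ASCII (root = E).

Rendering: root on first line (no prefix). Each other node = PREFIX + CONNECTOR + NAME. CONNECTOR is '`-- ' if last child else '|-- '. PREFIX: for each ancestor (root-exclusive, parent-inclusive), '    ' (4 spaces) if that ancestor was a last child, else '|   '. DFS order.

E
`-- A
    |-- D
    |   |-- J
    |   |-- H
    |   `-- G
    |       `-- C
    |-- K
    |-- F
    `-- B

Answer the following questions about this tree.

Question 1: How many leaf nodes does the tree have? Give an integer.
Answer: 6

Derivation:
Leaves (nodes with no children): B, C, F, H, J, K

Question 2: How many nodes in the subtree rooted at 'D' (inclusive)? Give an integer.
Subtree rooted at D contains: C, D, G, H, J
Count = 5

Answer: 5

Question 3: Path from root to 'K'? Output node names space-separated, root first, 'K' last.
Walk down from root: E -> A -> K

Answer: E A K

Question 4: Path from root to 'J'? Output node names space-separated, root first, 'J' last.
Answer: E A D J

Derivation:
Walk down from root: E -> A -> D -> J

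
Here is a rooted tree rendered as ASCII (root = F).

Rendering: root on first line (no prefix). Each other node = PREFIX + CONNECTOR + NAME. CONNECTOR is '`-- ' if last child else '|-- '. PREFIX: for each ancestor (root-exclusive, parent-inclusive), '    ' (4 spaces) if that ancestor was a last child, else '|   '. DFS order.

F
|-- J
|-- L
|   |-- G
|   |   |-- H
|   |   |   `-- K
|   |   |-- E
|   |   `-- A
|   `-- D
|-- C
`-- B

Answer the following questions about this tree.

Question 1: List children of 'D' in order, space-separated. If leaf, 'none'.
Answer: none

Derivation:
Node D's children (from adjacency): (leaf)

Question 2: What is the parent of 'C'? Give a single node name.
Answer: F

Derivation:
Scan adjacency: C appears as child of F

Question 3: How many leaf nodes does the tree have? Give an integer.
Leaves (nodes with no children): A, B, C, D, E, J, K

Answer: 7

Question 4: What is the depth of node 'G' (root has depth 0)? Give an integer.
Answer: 2

Derivation:
Path from root to G: F -> L -> G
Depth = number of edges = 2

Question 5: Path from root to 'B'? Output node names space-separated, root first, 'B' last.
Walk down from root: F -> B

Answer: F B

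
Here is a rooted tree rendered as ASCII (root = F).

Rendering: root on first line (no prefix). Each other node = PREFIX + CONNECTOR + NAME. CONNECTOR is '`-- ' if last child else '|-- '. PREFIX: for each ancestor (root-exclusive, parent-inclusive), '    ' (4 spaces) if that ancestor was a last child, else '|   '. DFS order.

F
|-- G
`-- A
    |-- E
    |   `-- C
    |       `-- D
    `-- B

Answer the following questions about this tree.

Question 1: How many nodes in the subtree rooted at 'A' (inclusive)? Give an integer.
Subtree rooted at A contains: A, B, C, D, E
Count = 5

Answer: 5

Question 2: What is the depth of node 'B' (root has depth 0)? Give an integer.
Path from root to B: F -> A -> B
Depth = number of edges = 2

Answer: 2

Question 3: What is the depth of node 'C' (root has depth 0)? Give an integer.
Answer: 3

Derivation:
Path from root to C: F -> A -> E -> C
Depth = number of edges = 3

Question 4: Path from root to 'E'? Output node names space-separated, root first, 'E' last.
Answer: F A E

Derivation:
Walk down from root: F -> A -> E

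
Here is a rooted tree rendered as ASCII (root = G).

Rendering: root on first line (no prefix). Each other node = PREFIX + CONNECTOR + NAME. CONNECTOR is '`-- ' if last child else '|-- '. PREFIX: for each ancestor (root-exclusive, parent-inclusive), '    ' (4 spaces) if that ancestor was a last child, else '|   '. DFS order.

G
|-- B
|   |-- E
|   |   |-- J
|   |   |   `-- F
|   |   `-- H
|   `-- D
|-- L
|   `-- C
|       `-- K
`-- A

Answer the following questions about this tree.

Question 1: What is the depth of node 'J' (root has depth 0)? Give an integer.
Answer: 3

Derivation:
Path from root to J: G -> B -> E -> J
Depth = number of edges = 3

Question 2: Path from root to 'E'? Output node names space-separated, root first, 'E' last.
Answer: G B E

Derivation:
Walk down from root: G -> B -> E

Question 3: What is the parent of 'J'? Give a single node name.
Answer: E

Derivation:
Scan adjacency: J appears as child of E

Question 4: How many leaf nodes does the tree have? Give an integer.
Leaves (nodes with no children): A, D, F, H, K

Answer: 5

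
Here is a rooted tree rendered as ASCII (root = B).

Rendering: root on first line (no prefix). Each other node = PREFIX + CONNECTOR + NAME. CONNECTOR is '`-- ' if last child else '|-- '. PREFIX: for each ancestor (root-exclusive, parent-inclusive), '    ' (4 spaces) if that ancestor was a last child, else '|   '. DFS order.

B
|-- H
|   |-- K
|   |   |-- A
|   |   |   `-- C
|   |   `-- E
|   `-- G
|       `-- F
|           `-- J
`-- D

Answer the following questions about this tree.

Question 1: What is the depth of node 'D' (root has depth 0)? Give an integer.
Answer: 1

Derivation:
Path from root to D: B -> D
Depth = number of edges = 1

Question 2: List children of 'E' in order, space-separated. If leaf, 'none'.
Answer: none

Derivation:
Node E's children (from adjacency): (leaf)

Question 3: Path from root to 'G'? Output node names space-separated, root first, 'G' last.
Walk down from root: B -> H -> G

Answer: B H G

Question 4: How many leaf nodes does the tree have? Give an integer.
Answer: 4

Derivation:
Leaves (nodes with no children): C, D, E, J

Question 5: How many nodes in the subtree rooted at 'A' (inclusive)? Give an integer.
Subtree rooted at A contains: A, C
Count = 2

Answer: 2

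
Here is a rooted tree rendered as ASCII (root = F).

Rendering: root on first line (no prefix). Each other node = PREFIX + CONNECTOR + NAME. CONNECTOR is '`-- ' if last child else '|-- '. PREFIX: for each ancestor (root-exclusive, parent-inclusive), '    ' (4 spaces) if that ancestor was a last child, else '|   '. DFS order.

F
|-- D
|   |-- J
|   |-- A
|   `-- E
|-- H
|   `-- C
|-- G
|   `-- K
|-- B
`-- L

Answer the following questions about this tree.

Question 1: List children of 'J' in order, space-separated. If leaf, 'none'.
Node J's children (from adjacency): (leaf)

Answer: none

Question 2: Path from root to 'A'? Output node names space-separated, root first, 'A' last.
Walk down from root: F -> D -> A

Answer: F D A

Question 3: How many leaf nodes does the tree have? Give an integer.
Leaves (nodes with no children): A, B, C, E, J, K, L

Answer: 7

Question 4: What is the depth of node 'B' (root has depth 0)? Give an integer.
Answer: 1

Derivation:
Path from root to B: F -> B
Depth = number of edges = 1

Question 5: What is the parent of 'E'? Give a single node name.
Scan adjacency: E appears as child of D

Answer: D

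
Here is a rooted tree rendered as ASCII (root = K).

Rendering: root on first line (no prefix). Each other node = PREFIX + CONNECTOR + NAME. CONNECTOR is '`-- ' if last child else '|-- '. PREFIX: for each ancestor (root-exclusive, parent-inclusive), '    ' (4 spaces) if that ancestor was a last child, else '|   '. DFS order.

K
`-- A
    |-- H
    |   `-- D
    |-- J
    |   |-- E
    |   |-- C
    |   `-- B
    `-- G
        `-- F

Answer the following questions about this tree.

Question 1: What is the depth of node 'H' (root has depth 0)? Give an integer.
Answer: 2

Derivation:
Path from root to H: K -> A -> H
Depth = number of edges = 2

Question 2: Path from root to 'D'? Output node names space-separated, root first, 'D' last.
Answer: K A H D

Derivation:
Walk down from root: K -> A -> H -> D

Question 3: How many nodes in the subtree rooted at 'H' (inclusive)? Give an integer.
Answer: 2

Derivation:
Subtree rooted at H contains: D, H
Count = 2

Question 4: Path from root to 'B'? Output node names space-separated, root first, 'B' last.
Answer: K A J B

Derivation:
Walk down from root: K -> A -> J -> B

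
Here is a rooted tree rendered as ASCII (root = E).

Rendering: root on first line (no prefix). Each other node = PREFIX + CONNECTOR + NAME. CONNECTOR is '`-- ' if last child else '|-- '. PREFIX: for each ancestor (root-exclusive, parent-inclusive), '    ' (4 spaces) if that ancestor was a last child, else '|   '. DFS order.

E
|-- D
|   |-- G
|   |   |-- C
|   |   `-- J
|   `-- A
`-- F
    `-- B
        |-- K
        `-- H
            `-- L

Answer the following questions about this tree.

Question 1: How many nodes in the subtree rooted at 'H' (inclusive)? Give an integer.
Subtree rooted at H contains: H, L
Count = 2

Answer: 2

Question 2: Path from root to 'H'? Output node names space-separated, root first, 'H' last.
Walk down from root: E -> F -> B -> H

Answer: E F B H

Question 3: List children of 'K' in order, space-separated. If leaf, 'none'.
Node K's children (from adjacency): (leaf)

Answer: none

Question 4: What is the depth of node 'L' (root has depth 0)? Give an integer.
Answer: 4

Derivation:
Path from root to L: E -> F -> B -> H -> L
Depth = number of edges = 4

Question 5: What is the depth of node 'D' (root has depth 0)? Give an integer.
Answer: 1

Derivation:
Path from root to D: E -> D
Depth = number of edges = 1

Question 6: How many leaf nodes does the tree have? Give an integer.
Leaves (nodes with no children): A, C, J, K, L

Answer: 5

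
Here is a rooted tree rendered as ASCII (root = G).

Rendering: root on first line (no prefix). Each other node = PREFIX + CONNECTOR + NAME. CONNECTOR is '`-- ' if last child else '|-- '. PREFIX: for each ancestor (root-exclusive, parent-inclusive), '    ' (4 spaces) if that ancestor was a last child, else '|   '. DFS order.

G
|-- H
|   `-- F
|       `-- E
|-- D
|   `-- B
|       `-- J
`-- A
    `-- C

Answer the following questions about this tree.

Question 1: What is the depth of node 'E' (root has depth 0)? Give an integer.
Path from root to E: G -> H -> F -> E
Depth = number of edges = 3

Answer: 3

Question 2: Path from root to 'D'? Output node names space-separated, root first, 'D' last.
Walk down from root: G -> D

Answer: G D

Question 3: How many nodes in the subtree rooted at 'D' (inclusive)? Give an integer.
Answer: 3

Derivation:
Subtree rooted at D contains: B, D, J
Count = 3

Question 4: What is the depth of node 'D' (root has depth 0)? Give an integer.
Answer: 1

Derivation:
Path from root to D: G -> D
Depth = number of edges = 1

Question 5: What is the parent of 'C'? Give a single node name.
Answer: A

Derivation:
Scan adjacency: C appears as child of A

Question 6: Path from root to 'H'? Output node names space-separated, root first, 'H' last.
Walk down from root: G -> H

Answer: G H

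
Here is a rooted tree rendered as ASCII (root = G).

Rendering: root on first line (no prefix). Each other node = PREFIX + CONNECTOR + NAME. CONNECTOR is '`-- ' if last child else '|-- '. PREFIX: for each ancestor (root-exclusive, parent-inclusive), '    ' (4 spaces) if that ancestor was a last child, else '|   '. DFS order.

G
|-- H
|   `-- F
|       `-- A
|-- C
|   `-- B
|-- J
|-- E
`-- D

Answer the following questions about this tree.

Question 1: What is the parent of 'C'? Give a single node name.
Scan adjacency: C appears as child of G

Answer: G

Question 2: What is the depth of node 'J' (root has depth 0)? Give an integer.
Answer: 1

Derivation:
Path from root to J: G -> J
Depth = number of edges = 1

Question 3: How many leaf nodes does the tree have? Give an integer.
Leaves (nodes with no children): A, B, D, E, J

Answer: 5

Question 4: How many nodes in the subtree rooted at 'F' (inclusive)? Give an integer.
Subtree rooted at F contains: A, F
Count = 2

Answer: 2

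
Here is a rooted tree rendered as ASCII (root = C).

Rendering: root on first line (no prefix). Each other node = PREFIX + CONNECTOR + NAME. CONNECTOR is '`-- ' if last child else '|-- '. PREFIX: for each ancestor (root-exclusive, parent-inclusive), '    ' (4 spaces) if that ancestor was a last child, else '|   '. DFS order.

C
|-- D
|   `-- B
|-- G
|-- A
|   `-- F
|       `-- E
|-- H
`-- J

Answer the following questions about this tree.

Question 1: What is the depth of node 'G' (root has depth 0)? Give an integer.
Answer: 1

Derivation:
Path from root to G: C -> G
Depth = number of edges = 1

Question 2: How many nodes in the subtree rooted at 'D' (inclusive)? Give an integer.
Answer: 2

Derivation:
Subtree rooted at D contains: B, D
Count = 2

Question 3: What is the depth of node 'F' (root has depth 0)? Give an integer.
Path from root to F: C -> A -> F
Depth = number of edges = 2

Answer: 2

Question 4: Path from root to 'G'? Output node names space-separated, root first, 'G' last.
Walk down from root: C -> G

Answer: C G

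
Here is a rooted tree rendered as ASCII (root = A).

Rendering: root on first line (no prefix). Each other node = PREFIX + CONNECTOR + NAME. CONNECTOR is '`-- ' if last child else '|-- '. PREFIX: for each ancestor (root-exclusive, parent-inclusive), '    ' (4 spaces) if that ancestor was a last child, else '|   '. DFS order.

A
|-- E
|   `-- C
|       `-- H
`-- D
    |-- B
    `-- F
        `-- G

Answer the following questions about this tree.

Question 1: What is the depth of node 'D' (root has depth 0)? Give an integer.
Answer: 1

Derivation:
Path from root to D: A -> D
Depth = number of edges = 1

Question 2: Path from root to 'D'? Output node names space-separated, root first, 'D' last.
Answer: A D

Derivation:
Walk down from root: A -> D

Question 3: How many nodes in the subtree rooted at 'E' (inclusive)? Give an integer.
Answer: 3

Derivation:
Subtree rooted at E contains: C, E, H
Count = 3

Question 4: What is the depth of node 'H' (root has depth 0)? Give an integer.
Path from root to H: A -> E -> C -> H
Depth = number of edges = 3

Answer: 3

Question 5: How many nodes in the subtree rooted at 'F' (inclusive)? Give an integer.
Subtree rooted at F contains: F, G
Count = 2

Answer: 2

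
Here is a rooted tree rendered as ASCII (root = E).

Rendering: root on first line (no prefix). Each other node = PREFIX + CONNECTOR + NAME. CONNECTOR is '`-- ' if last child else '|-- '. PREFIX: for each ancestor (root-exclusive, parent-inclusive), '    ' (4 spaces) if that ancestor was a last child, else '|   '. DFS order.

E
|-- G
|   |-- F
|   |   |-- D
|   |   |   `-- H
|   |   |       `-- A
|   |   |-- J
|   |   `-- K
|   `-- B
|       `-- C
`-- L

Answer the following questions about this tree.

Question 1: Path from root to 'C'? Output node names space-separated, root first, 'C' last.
Walk down from root: E -> G -> B -> C

Answer: E G B C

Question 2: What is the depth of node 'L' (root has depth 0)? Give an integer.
Answer: 1

Derivation:
Path from root to L: E -> L
Depth = number of edges = 1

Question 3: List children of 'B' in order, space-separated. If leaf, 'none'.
Node B's children (from adjacency): C

Answer: C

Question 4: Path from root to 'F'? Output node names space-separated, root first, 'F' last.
Answer: E G F

Derivation:
Walk down from root: E -> G -> F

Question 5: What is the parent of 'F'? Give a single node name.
Answer: G

Derivation:
Scan adjacency: F appears as child of G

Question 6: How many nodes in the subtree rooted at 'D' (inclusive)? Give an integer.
Answer: 3

Derivation:
Subtree rooted at D contains: A, D, H
Count = 3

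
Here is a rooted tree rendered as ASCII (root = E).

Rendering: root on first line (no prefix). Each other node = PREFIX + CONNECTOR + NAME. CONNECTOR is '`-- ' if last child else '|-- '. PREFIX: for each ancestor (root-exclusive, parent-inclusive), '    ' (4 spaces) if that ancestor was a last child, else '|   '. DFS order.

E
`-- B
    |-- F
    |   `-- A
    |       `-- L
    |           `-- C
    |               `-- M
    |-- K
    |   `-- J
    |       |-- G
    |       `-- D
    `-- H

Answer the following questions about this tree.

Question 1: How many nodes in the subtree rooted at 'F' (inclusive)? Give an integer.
Answer: 5

Derivation:
Subtree rooted at F contains: A, C, F, L, M
Count = 5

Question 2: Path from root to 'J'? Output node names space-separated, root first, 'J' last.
Walk down from root: E -> B -> K -> J

Answer: E B K J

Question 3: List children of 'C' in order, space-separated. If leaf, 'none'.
Answer: M

Derivation:
Node C's children (from adjacency): M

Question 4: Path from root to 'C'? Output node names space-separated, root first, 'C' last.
Walk down from root: E -> B -> F -> A -> L -> C

Answer: E B F A L C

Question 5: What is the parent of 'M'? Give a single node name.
Answer: C

Derivation:
Scan adjacency: M appears as child of C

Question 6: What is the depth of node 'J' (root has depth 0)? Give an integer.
Answer: 3

Derivation:
Path from root to J: E -> B -> K -> J
Depth = number of edges = 3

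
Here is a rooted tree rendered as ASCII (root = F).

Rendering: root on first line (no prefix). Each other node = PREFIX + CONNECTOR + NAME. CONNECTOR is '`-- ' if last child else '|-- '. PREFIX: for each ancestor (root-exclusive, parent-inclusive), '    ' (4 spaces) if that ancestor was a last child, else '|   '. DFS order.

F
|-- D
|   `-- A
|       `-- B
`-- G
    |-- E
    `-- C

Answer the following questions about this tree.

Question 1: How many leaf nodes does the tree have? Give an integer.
Leaves (nodes with no children): B, C, E

Answer: 3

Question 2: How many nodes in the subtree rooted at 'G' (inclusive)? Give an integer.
Answer: 3

Derivation:
Subtree rooted at G contains: C, E, G
Count = 3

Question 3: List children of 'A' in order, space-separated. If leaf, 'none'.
Node A's children (from adjacency): B

Answer: B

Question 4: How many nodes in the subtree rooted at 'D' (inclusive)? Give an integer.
Subtree rooted at D contains: A, B, D
Count = 3

Answer: 3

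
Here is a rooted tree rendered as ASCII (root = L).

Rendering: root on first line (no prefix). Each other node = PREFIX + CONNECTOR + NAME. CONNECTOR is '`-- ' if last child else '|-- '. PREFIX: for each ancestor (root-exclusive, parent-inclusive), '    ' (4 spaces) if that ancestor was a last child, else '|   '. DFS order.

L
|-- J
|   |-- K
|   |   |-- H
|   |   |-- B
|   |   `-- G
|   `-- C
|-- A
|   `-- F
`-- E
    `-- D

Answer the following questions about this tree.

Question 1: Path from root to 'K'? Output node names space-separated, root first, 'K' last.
Walk down from root: L -> J -> K

Answer: L J K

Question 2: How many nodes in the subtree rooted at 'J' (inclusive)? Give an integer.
Answer: 6

Derivation:
Subtree rooted at J contains: B, C, G, H, J, K
Count = 6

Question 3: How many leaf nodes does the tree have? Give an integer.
Leaves (nodes with no children): B, C, D, F, G, H

Answer: 6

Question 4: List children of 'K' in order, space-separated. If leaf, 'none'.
Answer: H B G

Derivation:
Node K's children (from adjacency): H, B, G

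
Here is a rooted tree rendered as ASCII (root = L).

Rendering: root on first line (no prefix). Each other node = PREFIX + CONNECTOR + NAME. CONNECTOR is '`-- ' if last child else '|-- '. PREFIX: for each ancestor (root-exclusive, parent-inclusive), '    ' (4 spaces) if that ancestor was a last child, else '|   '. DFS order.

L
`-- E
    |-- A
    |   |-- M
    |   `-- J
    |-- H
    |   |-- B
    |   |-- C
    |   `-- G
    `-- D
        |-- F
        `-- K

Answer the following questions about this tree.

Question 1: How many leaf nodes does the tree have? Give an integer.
Leaves (nodes with no children): B, C, F, G, J, K, M

Answer: 7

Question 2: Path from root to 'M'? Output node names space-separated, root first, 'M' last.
Answer: L E A M

Derivation:
Walk down from root: L -> E -> A -> M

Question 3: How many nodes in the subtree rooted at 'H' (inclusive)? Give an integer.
Answer: 4

Derivation:
Subtree rooted at H contains: B, C, G, H
Count = 4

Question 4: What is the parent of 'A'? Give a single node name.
Scan adjacency: A appears as child of E

Answer: E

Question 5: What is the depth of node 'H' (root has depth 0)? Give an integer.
Path from root to H: L -> E -> H
Depth = number of edges = 2

Answer: 2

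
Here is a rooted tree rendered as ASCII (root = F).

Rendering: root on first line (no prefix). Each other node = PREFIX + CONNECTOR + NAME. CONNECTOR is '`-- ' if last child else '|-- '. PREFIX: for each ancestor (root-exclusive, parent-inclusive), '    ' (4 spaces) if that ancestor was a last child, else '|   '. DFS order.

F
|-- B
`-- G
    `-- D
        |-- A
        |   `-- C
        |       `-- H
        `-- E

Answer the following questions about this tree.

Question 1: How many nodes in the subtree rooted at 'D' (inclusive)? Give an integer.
Answer: 5

Derivation:
Subtree rooted at D contains: A, C, D, E, H
Count = 5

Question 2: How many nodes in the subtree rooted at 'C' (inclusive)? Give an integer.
Subtree rooted at C contains: C, H
Count = 2

Answer: 2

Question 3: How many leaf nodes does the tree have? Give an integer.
Leaves (nodes with no children): B, E, H

Answer: 3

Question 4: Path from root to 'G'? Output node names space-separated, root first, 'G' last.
Walk down from root: F -> G

Answer: F G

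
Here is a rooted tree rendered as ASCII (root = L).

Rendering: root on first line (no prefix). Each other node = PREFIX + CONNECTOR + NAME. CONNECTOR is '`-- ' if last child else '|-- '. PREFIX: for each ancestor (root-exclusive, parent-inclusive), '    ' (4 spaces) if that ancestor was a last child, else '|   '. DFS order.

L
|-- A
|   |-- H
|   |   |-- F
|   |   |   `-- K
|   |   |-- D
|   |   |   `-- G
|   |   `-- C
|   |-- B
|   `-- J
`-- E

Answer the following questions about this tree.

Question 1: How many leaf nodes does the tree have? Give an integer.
Leaves (nodes with no children): B, C, E, G, J, K

Answer: 6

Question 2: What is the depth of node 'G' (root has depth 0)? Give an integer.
Path from root to G: L -> A -> H -> D -> G
Depth = number of edges = 4

Answer: 4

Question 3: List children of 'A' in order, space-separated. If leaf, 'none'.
Node A's children (from adjacency): H, B, J

Answer: H B J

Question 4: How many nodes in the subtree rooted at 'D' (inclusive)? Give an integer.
Answer: 2

Derivation:
Subtree rooted at D contains: D, G
Count = 2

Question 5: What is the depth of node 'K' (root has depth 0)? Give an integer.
Path from root to K: L -> A -> H -> F -> K
Depth = number of edges = 4

Answer: 4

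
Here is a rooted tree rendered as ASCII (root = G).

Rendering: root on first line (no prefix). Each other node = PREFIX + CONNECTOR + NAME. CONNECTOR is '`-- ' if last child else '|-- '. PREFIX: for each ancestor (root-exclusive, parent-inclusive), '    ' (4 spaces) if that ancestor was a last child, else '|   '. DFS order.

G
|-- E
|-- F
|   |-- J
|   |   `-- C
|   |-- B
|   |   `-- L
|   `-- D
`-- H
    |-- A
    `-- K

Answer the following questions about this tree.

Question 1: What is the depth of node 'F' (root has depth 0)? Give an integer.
Path from root to F: G -> F
Depth = number of edges = 1

Answer: 1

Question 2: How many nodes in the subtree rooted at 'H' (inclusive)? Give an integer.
Answer: 3

Derivation:
Subtree rooted at H contains: A, H, K
Count = 3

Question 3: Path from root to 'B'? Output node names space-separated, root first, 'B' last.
Answer: G F B

Derivation:
Walk down from root: G -> F -> B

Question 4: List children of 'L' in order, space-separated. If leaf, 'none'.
Answer: none

Derivation:
Node L's children (from adjacency): (leaf)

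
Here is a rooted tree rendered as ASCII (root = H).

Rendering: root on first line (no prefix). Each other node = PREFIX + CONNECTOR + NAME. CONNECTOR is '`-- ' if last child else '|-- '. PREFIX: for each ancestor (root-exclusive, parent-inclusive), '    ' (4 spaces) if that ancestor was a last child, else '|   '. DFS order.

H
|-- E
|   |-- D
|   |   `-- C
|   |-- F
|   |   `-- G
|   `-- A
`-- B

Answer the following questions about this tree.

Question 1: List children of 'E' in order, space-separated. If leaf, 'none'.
Answer: D F A

Derivation:
Node E's children (from adjacency): D, F, A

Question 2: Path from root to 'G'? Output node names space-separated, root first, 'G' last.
Walk down from root: H -> E -> F -> G

Answer: H E F G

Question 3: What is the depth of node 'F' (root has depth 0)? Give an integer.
Answer: 2

Derivation:
Path from root to F: H -> E -> F
Depth = number of edges = 2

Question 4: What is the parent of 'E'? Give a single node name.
Answer: H

Derivation:
Scan adjacency: E appears as child of H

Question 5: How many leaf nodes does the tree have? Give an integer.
Leaves (nodes with no children): A, B, C, G

Answer: 4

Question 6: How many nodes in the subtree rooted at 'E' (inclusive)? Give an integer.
Answer: 6

Derivation:
Subtree rooted at E contains: A, C, D, E, F, G
Count = 6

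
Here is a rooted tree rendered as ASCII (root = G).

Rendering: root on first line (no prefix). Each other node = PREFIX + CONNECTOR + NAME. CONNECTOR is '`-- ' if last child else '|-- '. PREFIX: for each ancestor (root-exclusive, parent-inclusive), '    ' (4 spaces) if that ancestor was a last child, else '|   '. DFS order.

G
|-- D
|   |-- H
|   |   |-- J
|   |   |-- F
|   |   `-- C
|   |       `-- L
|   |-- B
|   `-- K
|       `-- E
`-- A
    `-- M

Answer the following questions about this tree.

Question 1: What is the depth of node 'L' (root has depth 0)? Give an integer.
Path from root to L: G -> D -> H -> C -> L
Depth = number of edges = 4

Answer: 4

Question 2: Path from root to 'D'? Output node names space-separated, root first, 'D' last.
Answer: G D

Derivation:
Walk down from root: G -> D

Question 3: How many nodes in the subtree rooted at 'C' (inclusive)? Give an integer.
Answer: 2

Derivation:
Subtree rooted at C contains: C, L
Count = 2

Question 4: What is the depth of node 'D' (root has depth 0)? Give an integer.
Answer: 1

Derivation:
Path from root to D: G -> D
Depth = number of edges = 1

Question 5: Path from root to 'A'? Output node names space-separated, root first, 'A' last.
Walk down from root: G -> A

Answer: G A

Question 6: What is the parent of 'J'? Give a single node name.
Answer: H

Derivation:
Scan adjacency: J appears as child of H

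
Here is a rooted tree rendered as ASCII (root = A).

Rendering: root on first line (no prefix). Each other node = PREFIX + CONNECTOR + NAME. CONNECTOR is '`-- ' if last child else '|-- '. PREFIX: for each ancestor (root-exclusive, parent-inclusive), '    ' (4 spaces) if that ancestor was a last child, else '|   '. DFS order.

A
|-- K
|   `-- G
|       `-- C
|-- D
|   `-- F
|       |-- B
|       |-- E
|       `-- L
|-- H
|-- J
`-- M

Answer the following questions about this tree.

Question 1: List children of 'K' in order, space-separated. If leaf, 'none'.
Node K's children (from adjacency): G

Answer: G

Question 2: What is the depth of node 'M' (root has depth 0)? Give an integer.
Answer: 1

Derivation:
Path from root to M: A -> M
Depth = number of edges = 1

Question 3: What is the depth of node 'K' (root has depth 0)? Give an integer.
Answer: 1

Derivation:
Path from root to K: A -> K
Depth = number of edges = 1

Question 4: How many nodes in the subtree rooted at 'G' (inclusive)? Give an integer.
Subtree rooted at G contains: C, G
Count = 2

Answer: 2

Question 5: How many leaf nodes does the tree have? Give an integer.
Answer: 7

Derivation:
Leaves (nodes with no children): B, C, E, H, J, L, M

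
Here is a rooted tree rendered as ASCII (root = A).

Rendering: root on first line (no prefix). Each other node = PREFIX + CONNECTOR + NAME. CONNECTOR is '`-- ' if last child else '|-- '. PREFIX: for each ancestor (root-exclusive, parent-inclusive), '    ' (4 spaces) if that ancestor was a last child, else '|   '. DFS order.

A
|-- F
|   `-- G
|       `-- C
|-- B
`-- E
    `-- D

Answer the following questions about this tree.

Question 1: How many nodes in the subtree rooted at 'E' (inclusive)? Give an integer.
Answer: 2

Derivation:
Subtree rooted at E contains: D, E
Count = 2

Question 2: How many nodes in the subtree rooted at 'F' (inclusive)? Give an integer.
Answer: 3

Derivation:
Subtree rooted at F contains: C, F, G
Count = 3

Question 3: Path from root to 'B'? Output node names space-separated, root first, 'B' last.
Answer: A B

Derivation:
Walk down from root: A -> B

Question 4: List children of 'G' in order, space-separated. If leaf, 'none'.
Node G's children (from adjacency): C

Answer: C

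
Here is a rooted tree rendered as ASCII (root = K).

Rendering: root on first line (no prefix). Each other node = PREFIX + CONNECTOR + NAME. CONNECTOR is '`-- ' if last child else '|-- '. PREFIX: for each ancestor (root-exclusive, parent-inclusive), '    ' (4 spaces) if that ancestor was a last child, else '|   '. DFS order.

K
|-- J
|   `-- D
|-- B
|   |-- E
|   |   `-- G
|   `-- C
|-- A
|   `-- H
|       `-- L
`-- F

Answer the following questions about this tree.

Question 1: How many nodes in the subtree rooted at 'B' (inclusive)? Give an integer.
Answer: 4

Derivation:
Subtree rooted at B contains: B, C, E, G
Count = 4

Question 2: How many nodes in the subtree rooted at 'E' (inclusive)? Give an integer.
Subtree rooted at E contains: E, G
Count = 2

Answer: 2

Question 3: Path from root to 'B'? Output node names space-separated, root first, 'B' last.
Walk down from root: K -> B

Answer: K B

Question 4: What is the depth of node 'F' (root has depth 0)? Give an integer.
Path from root to F: K -> F
Depth = number of edges = 1

Answer: 1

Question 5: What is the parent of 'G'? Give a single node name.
Answer: E

Derivation:
Scan adjacency: G appears as child of E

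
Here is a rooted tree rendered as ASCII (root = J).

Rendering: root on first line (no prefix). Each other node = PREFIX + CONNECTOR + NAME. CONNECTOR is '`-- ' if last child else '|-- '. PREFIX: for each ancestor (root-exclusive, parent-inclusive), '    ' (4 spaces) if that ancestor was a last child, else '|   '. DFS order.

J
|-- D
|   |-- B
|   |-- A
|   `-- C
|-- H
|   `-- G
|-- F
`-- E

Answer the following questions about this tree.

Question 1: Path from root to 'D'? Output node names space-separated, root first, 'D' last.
Answer: J D

Derivation:
Walk down from root: J -> D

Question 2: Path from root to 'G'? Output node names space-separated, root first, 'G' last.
Answer: J H G

Derivation:
Walk down from root: J -> H -> G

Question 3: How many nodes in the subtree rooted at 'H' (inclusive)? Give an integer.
Subtree rooted at H contains: G, H
Count = 2

Answer: 2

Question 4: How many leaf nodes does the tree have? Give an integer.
Answer: 6

Derivation:
Leaves (nodes with no children): A, B, C, E, F, G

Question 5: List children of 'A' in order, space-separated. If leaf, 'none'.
Answer: none

Derivation:
Node A's children (from adjacency): (leaf)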